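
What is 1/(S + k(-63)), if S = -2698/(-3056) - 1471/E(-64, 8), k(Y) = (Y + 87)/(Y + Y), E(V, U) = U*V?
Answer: 2053632/7322069 ≈ 0.28047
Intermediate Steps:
k(Y) = (87 + Y)/(2*Y) (k(Y) = (87 + Y)/((2*Y)) = (87 + Y)*(1/(2*Y)) = (87 + Y)/(2*Y))
S = 367297/97792 (S = -2698/(-3056) - 1471/(8*(-64)) = -2698*(-1/3056) - 1471/(-512) = 1349/1528 - 1471*(-1/512) = 1349/1528 + 1471/512 = 367297/97792 ≈ 3.7559)
1/(S + k(-63)) = 1/(367297/97792 + (½)*(87 - 63)/(-63)) = 1/(367297/97792 + (½)*(-1/63)*24) = 1/(367297/97792 - 4/21) = 1/(7322069/2053632) = 2053632/7322069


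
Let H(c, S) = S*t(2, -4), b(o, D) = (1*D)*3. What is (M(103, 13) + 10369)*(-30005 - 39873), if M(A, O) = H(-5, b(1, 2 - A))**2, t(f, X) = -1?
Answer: -7139994284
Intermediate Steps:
b(o, D) = 3*D (b(o, D) = D*3 = 3*D)
H(c, S) = -S (H(c, S) = S*(-1) = -S)
M(A, O) = (-6 + 3*A)**2 (M(A, O) = (-3*(2 - A))**2 = (-(6 - 3*A))**2 = (-6 + 3*A)**2)
(M(103, 13) + 10369)*(-30005 - 39873) = (9*(-2 + 103)**2 + 10369)*(-30005 - 39873) = (9*101**2 + 10369)*(-69878) = (9*10201 + 10369)*(-69878) = (91809 + 10369)*(-69878) = 102178*(-69878) = -7139994284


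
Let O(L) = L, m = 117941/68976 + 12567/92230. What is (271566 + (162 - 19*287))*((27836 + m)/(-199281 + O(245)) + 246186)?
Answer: 8300329785464575588271695/126619865915328 ≈ 6.5553e+10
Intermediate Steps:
m = 5872259911/3180828240 (m = 117941*(1/68976) + 12567*(1/92230) = 117941/68976 + 12567/92230 = 5872259911/3180828240 ≈ 1.8461)
(271566 + (162 - 19*287))*((27836 + m)/(-199281 + O(245)) + 246186) = (271566 + (162 - 19*287))*((27836 + 5872259911/3180828240)/(-199281 + 245) + 246186) = (271566 + (162 - 5453))*((88547407148551/3180828240)/(-199036) + 246186) = (271566 - 5291)*((88547407148551/3180828240)*(-1/199036) + 246186) = 266275*(-88547407148551/633099329576640 + 246186) = 266275*(155860103003747546489/633099329576640) = 8300329785464575588271695/126619865915328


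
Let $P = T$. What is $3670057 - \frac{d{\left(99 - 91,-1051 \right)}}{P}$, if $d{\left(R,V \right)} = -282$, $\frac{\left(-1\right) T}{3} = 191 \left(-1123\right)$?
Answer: $\frac{787201536195}{214493} \approx 3.6701 \cdot 10^{6}$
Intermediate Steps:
$T = 643479$ ($T = - 3 \cdot 191 \left(-1123\right) = \left(-3\right) \left(-214493\right) = 643479$)
$P = 643479$
$3670057 - \frac{d{\left(99 - 91,-1051 \right)}}{P} = 3670057 - - \frac{282}{643479} = 3670057 - \left(-282\right) \frac{1}{643479} = 3670057 - - \frac{94}{214493} = 3670057 + \frac{94}{214493} = \frac{787201536195}{214493}$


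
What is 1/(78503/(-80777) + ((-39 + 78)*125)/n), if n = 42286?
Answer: -3415736222/2925789983 ≈ -1.1675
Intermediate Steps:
1/(78503/(-80777) + ((-39 + 78)*125)/n) = 1/(78503/(-80777) + ((-39 + 78)*125)/42286) = 1/(78503*(-1/80777) + (39*125)*(1/42286)) = 1/(-78503/80777 + 4875*(1/42286)) = 1/(-78503/80777 + 4875/42286) = 1/(-2925789983/3415736222) = -3415736222/2925789983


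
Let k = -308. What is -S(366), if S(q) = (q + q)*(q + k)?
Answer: -42456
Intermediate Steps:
S(q) = 2*q*(-308 + q) (S(q) = (q + q)*(q - 308) = (2*q)*(-308 + q) = 2*q*(-308 + q))
-S(366) = -2*366*(-308 + 366) = -2*366*58 = -1*42456 = -42456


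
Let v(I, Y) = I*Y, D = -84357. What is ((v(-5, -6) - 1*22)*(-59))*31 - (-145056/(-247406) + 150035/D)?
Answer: -1482287468821/101312757 ≈ -14631.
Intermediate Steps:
((v(-5, -6) - 1*22)*(-59))*31 - (-145056/(-247406) + 150035/D) = ((-5*(-6) - 1*22)*(-59))*31 - (-145056/(-247406) + 150035/(-84357)) = ((30 - 22)*(-59))*31 - (-145056*(-1/247406) + 150035*(-1/84357)) = (8*(-59))*31 - (72528/123703 - 150035/84357) = -472*31 - 1*(-120791603/101312757) = -14632 + 120791603/101312757 = -1482287468821/101312757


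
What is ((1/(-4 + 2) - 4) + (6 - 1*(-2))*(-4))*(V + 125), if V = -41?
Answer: -3066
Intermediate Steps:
((1/(-4 + 2) - 4) + (6 - 1*(-2))*(-4))*(V + 125) = ((1/(-4 + 2) - 4) + (6 - 1*(-2))*(-4))*(-41 + 125) = ((1/(-2) - 4) + (6 + 2)*(-4))*84 = ((-½ - 4) + 8*(-4))*84 = (-9/2 - 32)*84 = -73/2*84 = -3066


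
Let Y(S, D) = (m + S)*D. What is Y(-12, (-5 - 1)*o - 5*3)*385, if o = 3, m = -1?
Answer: 165165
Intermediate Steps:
Y(S, D) = D*(-1 + S) (Y(S, D) = (-1 + S)*D = D*(-1 + S))
Y(-12, (-5 - 1)*o - 5*3)*385 = (((-5 - 1)*3 - 5*3)*(-1 - 12))*385 = ((-6*3 - 15)*(-13))*385 = ((-18 - 15)*(-13))*385 = -33*(-13)*385 = 429*385 = 165165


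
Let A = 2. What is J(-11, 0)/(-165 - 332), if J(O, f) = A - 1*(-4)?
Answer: -6/497 ≈ -0.012072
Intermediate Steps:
J(O, f) = 6 (J(O, f) = 2 - 1*(-4) = 2 + 4 = 6)
J(-11, 0)/(-165 - 332) = 6/(-165 - 332) = 6/(-497) = 6*(-1/497) = -6/497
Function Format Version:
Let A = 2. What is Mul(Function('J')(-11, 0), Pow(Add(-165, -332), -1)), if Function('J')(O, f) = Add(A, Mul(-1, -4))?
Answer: Rational(-6, 497) ≈ -0.012072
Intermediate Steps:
Function('J')(O, f) = 6 (Function('J')(O, f) = Add(2, Mul(-1, -4)) = Add(2, 4) = 6)
Mul(Function('J')(-11, 0), Pow(Add(-165, -332), -1)) = Mul(6, Pow(Add(-165, -332), -1)) = Mul(6, Pow(-497, -1)) = Mul(6, Rational(-1, 497)) = Rational(-6, 497)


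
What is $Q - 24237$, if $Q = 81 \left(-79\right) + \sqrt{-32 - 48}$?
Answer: $-30636 + 4 i \sqrt{5} \approx -30636.0 + 8.9443 i$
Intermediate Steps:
$Q = -6399 + 4 i \sqrt{5}$ ($Q = -6399 + \sqrt{-80} = -6399 + 4 i \sqrt{5} \approx -6399.0 + 8.9443 i$)
$Q - 24237 = \left(-6399 + 4 i \sqrt{5}\right) - 24237 = -30636 + 4 i \sqrt{5}$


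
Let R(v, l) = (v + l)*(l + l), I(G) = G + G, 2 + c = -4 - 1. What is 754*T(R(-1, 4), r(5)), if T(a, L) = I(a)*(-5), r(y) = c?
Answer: -180960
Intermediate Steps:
c = -7 (c = -2 + (-4 - 1) = -2 - 5 = -7)
I(G) = 2*G
r(y) = -7
R(v, l) = 2*l*(l + v) (R(v, l) = (l + v)*(2*l) = 2*l*(l + v))
T(a, L) = -10*a (T(a, L) = (2*a)*(-5) = -10*a)
754*T(R(-1, 4), r(5)) = 754*(-20*4*(4 - 1)) = 754*(-20*4*3) = 754*(-10*24) = 754*(-240) = -180960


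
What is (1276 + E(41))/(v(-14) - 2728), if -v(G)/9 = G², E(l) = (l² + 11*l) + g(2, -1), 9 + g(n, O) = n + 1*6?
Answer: -3407/4492 ≈ -0.75846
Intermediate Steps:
g(n, O) = -3 + n (g(n, O) = -9 + (n + 1*6) = -9 + (n + 6) = -9 + (6 + n) = -3 + n)
E(l) = -1 + l² + 11*l (E(l) = (l² + 11*l) + (-3 + 2) = (l² + 11*l) - 1 = -1 + l² + 11*l)
v(G) = -9*G²
(1276 + E(41))/(v(-14) - 2728) = (1276 + (-1 + 41² + 11*41))/(-9*(-14)² - 2728) = (1276 + (-1 + 1681 + 451))/(-9*196 - 2728) = (1276 + 2131)/(-1764 - 2728) = 3407/(-4492) = 3407*(-1/4492) = -3407/4492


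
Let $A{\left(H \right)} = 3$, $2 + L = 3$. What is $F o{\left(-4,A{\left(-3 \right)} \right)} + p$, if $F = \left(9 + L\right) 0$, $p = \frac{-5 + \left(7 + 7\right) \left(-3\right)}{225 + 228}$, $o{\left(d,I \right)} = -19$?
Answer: $- \frac{47}{453} \approx -0.10375$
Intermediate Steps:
$L = 1$ ($L = -2 + 3 = 1$)
$p = - \frac{47}{453}$ ($p = \frac{-5 + 14 \left(-3\right)}{453} = \left(-5 - 42\right) \frac{1}{453} = \left(-47\right) \frac{1}{453} = - \frac{47}{453} \approx -0.10375$)
$F = 0$ ($F = \left(9 + 1\right) 0 = 10 \cdot 0 = 0$)
$F o{\left(-4,A{\left(-3 \right)} \right)} + p = 0 \left(-19\right) - \frac{47}{453} = 0 - \frac{47}{453} = - \frac{47}{453}$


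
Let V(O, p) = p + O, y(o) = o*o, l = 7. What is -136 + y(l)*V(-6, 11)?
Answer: 109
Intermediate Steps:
y(o) = o**2
V(O, p) = O + p
-136 + y(l)*V(-6, 11) = -136 + 7**2*(-6 + 11) = -136 + 49*5 = -136 + 245 = 109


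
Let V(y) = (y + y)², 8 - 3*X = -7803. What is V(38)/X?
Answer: 17328/7811 ≈ 2.2184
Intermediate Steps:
X = 7811/3 (X = 8/3 - ⅓*(-7803) = 8/3 + 2601 = 7811/3 ≈ 2603.7)
V(y) = 4*y² (V(y) = (2*y)² = 4*y²)
V(38)/X = (4*38²)/(7811/3) = (4*1444)*(3/7811) = 5776*(3/7811) = 17328/7811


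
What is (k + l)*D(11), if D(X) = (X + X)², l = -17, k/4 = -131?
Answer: -261844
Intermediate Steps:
k = -524 (k = 4*(-131) = -524)
D(X) = 4*X² (D(X) = (2*X)² = 4*X²)
(k + l)*D(11) = (-524 - 17)*(4*11²) = -2164*121 = -541*484 = -261844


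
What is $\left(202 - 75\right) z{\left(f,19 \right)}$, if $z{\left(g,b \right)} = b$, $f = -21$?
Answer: $2413$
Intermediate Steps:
$\left(202 - 75\right) z{\left(f,19 \right)} = \left(202 - 75\right) 19 = 127 \cdot 19 = 2413$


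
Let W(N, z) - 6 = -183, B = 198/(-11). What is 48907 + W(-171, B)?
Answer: 48730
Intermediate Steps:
B = -18 (B = 198*(-1/11) = -18)
W(N, z) = -177 (W(N, z) = 6 - 183 = -177)
48907 + W(-171, B) = 48907 - 177 = 48730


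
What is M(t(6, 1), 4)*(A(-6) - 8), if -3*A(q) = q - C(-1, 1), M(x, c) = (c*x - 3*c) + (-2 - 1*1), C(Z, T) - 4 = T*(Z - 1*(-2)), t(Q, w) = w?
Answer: 143/3 ≈ 47.667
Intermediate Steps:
C(Z, T) = 4 + T*(2 + Z) (C(Z, T) = 4 + T*(Z - 1*(-2)) = 4 + T*(Z + 2) = 4 + T*(2 + Z))
M(x, c) = -3 - 3*c + c*x (M(x, c) = (-3*c + c*x) + (-2 - 1) = (-3*c + c*x) - 3 = -3 - 3*c + c*x)
A(q) = 5/3 - q/3 (A(q) = -(q - (4 + 2*1 + 1*(-1)))/3 = -(q - (4 + 2 - 1))/3 = -(q - 1*5)/3 = -(q - 5)/3 = -(-5 + q)/3 = 5/3 - q/3)
M(t(6, 1), 4)*(A(-6) - 8) = (-3 - 3*4 + 4*1)*((5/3 - ⅓*(-6)) - 8) = (-3 - 12 + 4)*((5/3 + 2) - 8) = -11*(11/3 - 8) = -11*(-13/3) = 143/3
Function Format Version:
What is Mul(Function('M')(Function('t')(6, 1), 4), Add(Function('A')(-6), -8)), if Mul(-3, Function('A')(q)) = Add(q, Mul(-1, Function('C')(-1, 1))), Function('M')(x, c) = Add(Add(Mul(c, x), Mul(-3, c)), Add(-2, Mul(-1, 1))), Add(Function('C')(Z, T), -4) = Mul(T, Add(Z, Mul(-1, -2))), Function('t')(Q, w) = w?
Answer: Rational(143, 3) ≈ 47.667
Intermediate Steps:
Function('C')(Z, T) = Add(4, Mul(T, Add(2, Z))) (Function('C')(Z, T) = Add(4, Mul(T, Add(Z, Mul(-1, -2)))) = Add(4, Mul(T, Add(Z, 2))) = Add(4, Mul(T, Add(2, Z))))
Function('M')(x, c) = Add(-3, Mul(-3, c), Mul(c, x)) (Function('M')(x, c) = Add(Add(Mul(-3, c), Mul(c, x)), Add(-2, -1)) = Add(Add(Mul(-3, c), Mul(c, x)), -3) = Add(-3, Mul(-3, c), Mul(c, x)))
Function('A')(q) = Add(Rational(5, 3), Mul(Rational(-1, 3), q)) (Function('A')(q) = Mul(Rational(-1, 3), Add(q, Mul(-1, Add(4, Mul(2, 1), Mul(1, -1))))) = Mul(Rational(-1, 3), Add(q, Mul(-1, Add(4, 2, -1)))) = Mul(Rational(-1, 3), Add(q, Mul(-1, 5))) = Mul(Rational(-1, 3), Add(q, -5)) = Mul(Rational(-1, 3), Add(-5, q)) = Add(Rational(5, 3), Mul(Rational(-1, 3), q)))
Mul(Function('M')(Function('t')(6, 1), 4), Add(Function('A')(-6), -8)) = Mul(Add(-3, Mul(-3, 4), Mul(4, 1)), Add(Add(Rational(5, 3), Mul(Rational(-1, 3), -6)), -8)) = Mul(Add(-3, -12, 4), Add(Add(Rational(5, 3), 2), -8)) = Mul(-11, Add(Rational(11, 3), -8)) = Mul(-11, Rational(-13, 3)) = Rational(143, 3)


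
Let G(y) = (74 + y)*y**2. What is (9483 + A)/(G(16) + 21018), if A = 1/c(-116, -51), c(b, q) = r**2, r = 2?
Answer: 5419/25176 ≈ 0.21524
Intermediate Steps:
G(y) = y**2*(74 + y)
c(b, q) = 4 (c(b, q) = 2**2 = 4)
A = 1/4 ≈ 0.25000
(9483 + A)/(G(16) + 21018) = (9483 + 1/4)/(16**2*(74 + 16) + 21018) = 37933/(4*(256*90 + 21018)) = 37933/(4*(23040 + 21018)) = (37933/4)/44058 = (37933/4)*(1/44058) = 5419/25176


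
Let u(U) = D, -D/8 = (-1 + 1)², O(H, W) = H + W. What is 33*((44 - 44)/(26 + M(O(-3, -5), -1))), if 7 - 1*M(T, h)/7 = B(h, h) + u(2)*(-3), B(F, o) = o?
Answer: 0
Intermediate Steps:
D = 0 (D = -8*(-1 + 1)² = -8*0² = -8*0 = 0)
u(U) = 0
M(T, h) = 49 - 7*h (M(T, h) = 49 - 7*(h + 0*(-3)) = 49 - 7*(h + 0) = 49 - 7*h)
33*((44 - 44)/(26 + M(O(-3, -5), -1))) = 33*((44 - 44)/(26 + (49 - 7*(-1)))) = 33*(0/(26 + (49 + 7))) = 33*(0/(26 + 56)) = 33*(0/82) = 33*(0*(1/82)) = 33*0 = 0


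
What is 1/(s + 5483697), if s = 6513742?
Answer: 1/11997439 ≈ 8.3351e-8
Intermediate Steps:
1/(s + 5483697) = 1/(6513742 + 5483697) = 1/11997439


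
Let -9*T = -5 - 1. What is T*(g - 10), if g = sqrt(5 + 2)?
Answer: -20/3 + 2*sqrt(7)/3 ≈ -4.9028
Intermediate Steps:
g = sqrt(7) ≈ 2.6458
T = 2/3 (T = -(-5 - 1)/9 = -1/9*(-6) = 2/3 ≈ 0.66667)
T*(g - 10) = 2*(sqrt(7) - 10)/3 = 2*(-10 + sqrt(7))/3 = -20/3 + 2*sqrt(7)/3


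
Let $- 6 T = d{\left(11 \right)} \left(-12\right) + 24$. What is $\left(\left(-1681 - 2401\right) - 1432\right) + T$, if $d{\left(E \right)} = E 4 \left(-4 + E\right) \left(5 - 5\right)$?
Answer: $-5518$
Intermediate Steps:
$d{\left(E \right)} = 0$ ($d{\left(E \right)} = 4 E \left(-4 + E\right) 0 = 4 E 0 = 0$)
$T = -4$ ($T = - \frac{0 \left(-12\right) + 24}{6} = - \frac{0 + 24}{6} = \left(- \frac{1}{6}\right) 24 = -4$)
$\left(\left(-1681 - 2401\right) - 1432\right) + T = \left(\left(-1681 - 2401\right) - 1432\right) - 4 = \left(-4082 - 1432\right) - 4 = -5514 - 4 = -5518$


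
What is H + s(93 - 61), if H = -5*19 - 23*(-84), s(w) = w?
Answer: 1869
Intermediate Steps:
H = 1837 (H = -95 + 1932 = 1837)
H + s(93 - 61) = 1837 + (93 - 61) = 1837 + 32 = 1869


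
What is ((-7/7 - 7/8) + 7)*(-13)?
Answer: -533/8 ≈ -66.625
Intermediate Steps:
((-7/7 - 7/8) + 7)*(-13) = ((-7*⅐ - 7*⅛) + 7)*(-13) = ((-1 - 7/8) + 7)*(-13) = (-15/8 + 7)*(-13) = (41/8)*(-13) = -533/8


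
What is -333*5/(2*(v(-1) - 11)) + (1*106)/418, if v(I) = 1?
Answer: 69809/836 ≈ 83.504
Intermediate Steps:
-333*5/(2*(v(-1) - 11)) + (1*106)/418 = -333*5/(2*(1 - 11)) + (1*106)/418 = -333/((-20/5)) + 106*(1/418) = -333/((-10*⅖)) + 53/209 = -333/(-4) + 53/209 = -333*(-¼) + 53/209 = 333/4 + 53/209 = 69809/836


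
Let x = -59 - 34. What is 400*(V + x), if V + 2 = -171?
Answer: -106400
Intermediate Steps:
V = -173 (V = -2 - 171 = -173)
x = -93
400*(V + x) = 400*(-173 - 93) = 400*(-266) = -106400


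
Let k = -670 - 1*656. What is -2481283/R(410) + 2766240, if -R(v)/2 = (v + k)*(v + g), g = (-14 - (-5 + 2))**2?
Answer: 2690973660797/972792 ≈ 2.7662e+6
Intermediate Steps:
g = 121 (g = (-14 - 1*(-3))**2 = (-14 + 3)**2 = (-11)**2 = 121)
k = -1326 (k = -670 - 656 = -1326)
R(v) = -2*(-1326 + v)*(121 + v) (R(v) = -2*(v - 1326)*(v + 121) = -2*(-1326 + v)*(121 + v))
-2481283/R(410) + 2766240 = -2481283/(320892 - 2*410**2 + 2410*410) + 2766240 = -2481283/(320892 - 2*168100 + 988100) + 2766240 = -2481283/(320892 - 336200 + 988100) + 2766240 = -2481283/972792 + 2766240 = 2690973660797/972792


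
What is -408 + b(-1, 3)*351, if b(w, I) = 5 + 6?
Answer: 3453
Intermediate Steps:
b(w, I) = 11
-408 + b(-1, 3)*351 = -408 + 11*351 = -408 + 3861 = 3453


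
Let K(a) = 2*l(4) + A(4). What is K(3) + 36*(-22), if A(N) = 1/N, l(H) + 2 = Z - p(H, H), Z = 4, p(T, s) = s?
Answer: -3183/4 ≈ -795.75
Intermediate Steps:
l(H) = 2 - H (l(H) = -2 + (4 - H) = 2 - H)
K(a) = -15/4 (K(a) = 2*(2 - 1*4) + 1/4 = 2*(2 - 4) + 1/4 = 2*(-2) + 1/4 = -4 + 1/4 = -15/4)
K(3) + 36*(-22) = -15/4 + 36*(-22) = -15/4 - 792 = -3183/4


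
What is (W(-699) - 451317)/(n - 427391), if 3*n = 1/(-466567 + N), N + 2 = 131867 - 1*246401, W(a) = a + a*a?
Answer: -12755791953/149014915364 ≈ -0.085601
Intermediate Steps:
W(a) = a + a²
N = -114536 (N = -2 + (131867 - 1*246401) = -2 + (131867 - 246401) = -2 - 114534 = -114536)
n = -1/1743309 (n = 1/(3*(-466567 - 114536)) = (⅓)/(-581103) = (⅓)*(-1/581103) = -1/1743309 ≈ -5.7362e-7)
(W(-699) - 451317)/(n - 427391) = (-699*(1 - 699) - 451317)/(-1/1743309 - 427391) = (-699*(-698) - 451317)/(-745074576820/1743309) = (487902 - 451317)*(-1743309/745074576820) = 36585*(-1743309/745074576820) = -12755791953/149014915364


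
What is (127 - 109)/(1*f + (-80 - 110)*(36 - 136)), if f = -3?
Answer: 18/18997 ≈ 0.00094752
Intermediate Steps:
(127 - 109)/(1*f + (-80 - 110)*(36 - 136)) = (127 - 109)/(1*(-3) + (-80 - 110)*(36 - 136)) = 18/(-3 - 190*(-100)) = 18/(-3 + 19000) = 18/18997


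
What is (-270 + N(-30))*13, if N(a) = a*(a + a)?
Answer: 19890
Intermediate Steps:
N(a) = 2*a**2 (N(a) = a*(2*a) = 2*a**2)
(-270 + N(-30))*13 = (-270 + 2*(-30)**2)*13 = (-270 + 2*900)*13 = (-270 + 1800)*13 = 1530*13 = 19890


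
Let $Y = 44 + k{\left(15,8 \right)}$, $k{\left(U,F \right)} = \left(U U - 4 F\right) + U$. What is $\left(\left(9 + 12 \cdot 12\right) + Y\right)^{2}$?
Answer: $164025$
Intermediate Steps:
$k{\left(U,F \right)} = U + U^{2} - 4 F$ ($k{\left(U,F \right)} = \left(U^{2} - 4 F\right) + U = U + U^{2} - 4 F$)
$Y = 252$ ($Y = 44 + \left(15 + 15^{2} - 32\right) = 44 + \left(15 + 225 - 32\right) = 44 + 208 = 252$)
$\left(\left(9 + 12 \cdot 12\right) + Y\right)^{2} = \left(\left(9 + 12 \cdot 12\right) + 252\right)^{2} = \left(\left(9 + 144\right) + 252\right)^{2} = \left(153 + 252\right)^{2} = 405^{2} = 164025$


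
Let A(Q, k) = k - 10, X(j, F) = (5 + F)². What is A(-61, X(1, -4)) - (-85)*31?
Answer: 2626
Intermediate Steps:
A(Q, k) = -10 + k
A(-61, X(1, -4)) - (-85)*31 = (-10 + (5 - 4)²) - (-85)*31 = (-10 + 1²) - 1*(-2635) = (-10 + 1) + 2635 = -9 + 2635 = 2626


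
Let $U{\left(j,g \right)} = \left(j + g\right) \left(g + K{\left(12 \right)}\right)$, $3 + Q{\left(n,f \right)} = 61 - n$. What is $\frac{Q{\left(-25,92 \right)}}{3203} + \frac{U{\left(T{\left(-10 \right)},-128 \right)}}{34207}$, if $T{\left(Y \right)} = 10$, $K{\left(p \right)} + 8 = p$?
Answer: $\frac{49705477}{109565021} \approx 0.45366$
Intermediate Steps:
$K{\left(p \right)} = -8 + p$
$Q{\left(n,f \right)} = 58 - n$ ($Q{\left(n,f \right)} = -3 - \left(-61 + n\right) = 58 - n$)
$U{\left(j,g \right)} = \left(4 + g\right) \left(g + j\right)$ ($U{\left(j,g \right)} = \left(j + g\right) \left(g + \left(-8 + 12\right)\right) = \left(g + j\right) \left(g + 4\right) = \left(g + j\right) \left(4 + g\right) = \left(4 + g\right) \left(g + j\right)$)
$\frac{Q{\left(-25,92 \right)}}{3203} + \frac{U{\left(T{\left(-10 \right)},-128 \right)}}{34207} = \frac{58 - -25}{3203} + \frac{\left(-128\right)^{2} + 4 \left(-128\right) + 4 \cdot 10 - 1280}{34207} = \left(58 + 25\right) \frac{1}{3203} + \left(16384 - 512 + 40 - 1280\right) \frac{1}{34207} = 83 \cdot \frac{1}{3203} + 14632 \cdot \frac{1}{34207} = \frac{83}{3203} + \frac{14632}{34207} = \frac{49705477}{109565021}$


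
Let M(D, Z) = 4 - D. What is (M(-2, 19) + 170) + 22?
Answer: 198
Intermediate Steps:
(M(-2, 19) + 170) + 22 = ((4 - 1*(-2)) + 170) + 22 = ((4 + 2) + 170) + 22 = (6 + 170) + 22 = 176 + 22 = 198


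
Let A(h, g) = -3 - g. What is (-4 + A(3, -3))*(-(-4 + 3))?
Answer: -4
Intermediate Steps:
(-4 + A(3, -3))*(-(-4 + 3)) = (-4 + (-3 - 1*(-3)))*(-(-4 + 3)) = (-4 + (-3 + 3))*(-1*(-1)) = (-4 + 0)*1 = -4*1 = -4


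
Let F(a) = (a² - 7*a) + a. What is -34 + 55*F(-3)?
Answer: 1451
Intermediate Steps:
F(a) = a² - 6*a
-34 + 55*F(-3) = -34 + 55*(-3*(-6 - 3)) = -34 + 55*(-3*(-9)) = -34 + 55*27 = -34 + 1485 = 1451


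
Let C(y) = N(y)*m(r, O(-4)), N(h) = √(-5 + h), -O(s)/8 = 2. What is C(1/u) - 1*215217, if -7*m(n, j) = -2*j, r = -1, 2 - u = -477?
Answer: -215217 - 96*I*√127414/3353 ≈ -2.1522e+5 - 10.22*I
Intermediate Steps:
O(s) = -16 (O(s) = -8*2 = -16)
u = 479 (u = 2 - 1*(-477) = 2 + 477 = 479)
m(n, j) = 2*j/7 (m(n, j) = -(-2)*j/7 = 2*j/7)
C(y) = -32*√(-5 + y)/7 (C(y) = √(-5 + y)*((2/7)*(-16)) = √(-5 + y)*(-32/7) = -32*√(-5 + y)/7)
C(1/u) - 1*215217 = -32*√(-5 + 1/479)/7 - 1*215217 = -32*√(-5 + 1/479)/7 - 215217 = -96*I*√127414/3353 - 215217 = -215217 - 96*I*√127414/3353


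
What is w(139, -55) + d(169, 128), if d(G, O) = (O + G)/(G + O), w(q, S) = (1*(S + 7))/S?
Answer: 103/55 ≈ 1.8727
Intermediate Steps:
w(q, S) = (7 + S)/S (w(q, S) = (1*(7 + S))/S = (7 + S)/S)
d(G, O) = 1 (d(G, O) = (G + O)/(G + O) = 1)
w(139, -55) + d(169, 128) = (7 - 55)/(-55) + 1 = -1/55*(-48) + 1 = 48/55 + 1 = 103/55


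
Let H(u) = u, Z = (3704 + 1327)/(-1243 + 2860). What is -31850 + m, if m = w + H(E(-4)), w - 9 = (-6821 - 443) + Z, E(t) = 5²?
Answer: -21062443/539 ≈ -39077.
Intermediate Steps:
Z = 1677/539 (Z = 5031/1617 = 5031*(1/1617) = 1677/539 ≈ 3.1113)
E(t) = 25
w = -3908768/539 (w = 9 + ((-6821 - 443) + 1677/539) = 9 + (-7264 + 1677/539) = 9 - 3913619/539 = -3908768/539 ≈ -7251.9)
m = -3895293/539 (m = -3908768/539 + 25 = -3895293/539 ≈ -7226.9)
-31850 + m = -31850 - 3895293/539 = -21062443/539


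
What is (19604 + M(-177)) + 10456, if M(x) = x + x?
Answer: 29706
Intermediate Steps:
M(x) = 2*x
(19604 + M(-177)) + 10456 = (19604 + 2*(-177)) + 10456 = (19604 - 354) + 10456 = 19250 + 10456 = 29706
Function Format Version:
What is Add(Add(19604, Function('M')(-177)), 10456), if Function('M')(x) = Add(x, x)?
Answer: 29706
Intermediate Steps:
Function('M')(x) = Mul(2, x)
Add(Add(19604, Function('M')(-177)), 10456) = Add(Add(19604, Mul(2, -177)), 10456) = Add(Add(19604, -354), 10456) = Add(19250, 10456) = 29706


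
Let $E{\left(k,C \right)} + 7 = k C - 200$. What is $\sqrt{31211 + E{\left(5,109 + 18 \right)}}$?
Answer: $\sqrt{31639} \approx 177.87$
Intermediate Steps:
$E{\left(k,C \right)} = -207 + C k$ ($E{\left(k,C \right)} = -7 + \left(k C - 200\right) = -7 + \left(C k - 200\right) = -7 + \left(-200 + C k\right) = -207 + C k$)
$\sqrt{31211 + E{\left(5,109 + 18 \right)}} = \sqrt{31211 - \left(207 - \left(109 + 18\right) 5\right)} = \sqrt{31211 + \left(-207 + 127 \cdot 5\right)} = \sqrt{31211 + \left(-207 + 635\right)} = \sqrt{31211 + 428} = \sqrt{31639}$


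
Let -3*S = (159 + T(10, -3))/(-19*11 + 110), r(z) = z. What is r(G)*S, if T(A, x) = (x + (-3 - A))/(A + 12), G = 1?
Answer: 1741/3267 ≈ 0.53290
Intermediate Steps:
T(A, x) = (-3 + x - A)/(12 + A)
S = 1741/3267 (S = -(159 + (-3 - 3 - 1*10)/(12 + 10))/(3*(-19*11 + 110)) = -(159 + (-3 - 3 - 10)/22)/(3*(-209 + 110)) = -(159 + (1/22)*(-16))/(3*(-99)) = -(159 - 8/11)*(-1)/(3*99) = -1741*(-1)/(33*99) = -1/3*(-1741/1089) = 1741/3267 ≈ 0.53290)
r(G)*S = 1*(1741/3267) = 1741/3267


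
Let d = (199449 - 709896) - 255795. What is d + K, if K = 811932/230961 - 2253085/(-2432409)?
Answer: -143488611790968995/187263871683 ≈ -7.6624e+5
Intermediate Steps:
K = 831775156291/187263871683 (K = 811932*(1/230961) - 2253085*(-1/2432409) = 270644/76987 + 2253085/2432409 = 831775156291/187263871683 ≈ 4.4417)
d = -766242 (d = -510447 - 255795 = -766242)
d + K = -766242 + 831775156291/187263871683 = -143488611790968995/187263871683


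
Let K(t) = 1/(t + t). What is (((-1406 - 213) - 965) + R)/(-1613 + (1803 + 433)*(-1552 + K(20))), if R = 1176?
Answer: 14080/34718291 ≈ 0.00040555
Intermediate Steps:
K(t) = 1/(2*t)
(((-1406 - 213) - 965) + R)/(-1613 + (1803 + 433)*(-1552 + K(20))) = (((-1406 - 213) - 965) + 1176)/(-1613 + (1803 + 433)*(-1552 + (1/2)/20)) = ((-1619 - 965) + 1176)/(-1613 + 2236*(-1552 + (1/2)*(1/20))) = (-2584 + 1176)/(-1613 + 2236*(-1552 + 1/40)) = -1408/(-1613 + 2236*(-62079/40)) = -1408/(-1613 - 34702161/10) = -1408/(-34718291/10) = -1408*(-10/34718291) = 14080/34718291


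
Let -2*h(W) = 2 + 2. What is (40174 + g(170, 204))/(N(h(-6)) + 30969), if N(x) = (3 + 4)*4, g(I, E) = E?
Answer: 40378/30997 ≈ 1.3026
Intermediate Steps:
h(W) = -2 (h(W) = -(2 + 2)/2 = -½*4 = -2)
N(x) = 28 (N(x) = 7*4 = 28)
(40174 + g(170, 204))/(N(h(-6)) + 30969) = (40174 + 204)/(28 + 30969) = 40378/30997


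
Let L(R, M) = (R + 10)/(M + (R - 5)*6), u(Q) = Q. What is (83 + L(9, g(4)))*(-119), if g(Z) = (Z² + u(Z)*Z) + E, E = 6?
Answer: -614635/62 ≈ -9913.5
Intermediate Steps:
g(Z) = 6 + 2*Z² (g(Z) = (Z² + Z*Z) + 6 = (Z² + Z²) + 6 = 2*Z² + 6 = 6 + 2*Z²)
L(R, M) = (10 + R)/(-30 + M + 6*R) (L(R, M) = (10 + R)/(M + (-5 + R)*6) = (10 + R)/(M + (-30 + 6*R)) = (10 + R)/(-30 + M + 6*R))
(83 + L(9, g(4)))*(-119) = (83 + (10 + 9)/(-30 + (6 + 2*4²) + 6*9))*(-119) = (83 + 19/(-30 + (6 + 2*16) + 54))*(-119) = (83 + 19/(-30 + (6 + 32) + 54))*(-119) = (83 + 19/(-30 + 38 + 54))*(-119) = (83 + 19/62)*(-119) = (5165/62)*(-119) = -614635/62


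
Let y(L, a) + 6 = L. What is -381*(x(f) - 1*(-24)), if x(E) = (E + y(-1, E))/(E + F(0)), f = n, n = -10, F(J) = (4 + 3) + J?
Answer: -11303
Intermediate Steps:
F(J) = 7 + J
y(L, a) = -6 + L
f = -10
x(E) = (-7 + E)/(7 + E) (x(E) = (E + (-6 - 1))/(E + (7 + 0)) = (E - 7)/(E + 7) = (-7 + E)/(7 + E))
-381*(x(f) - 1*(-24)) = -381*((-7 - 10)/(7 - 10) - 1*(-24)) = -381*(-17/(-3) + 24) = -381*(-⅓*(-17) + 24) = -381*(17/3 + 24) = -381*89/3 = -11303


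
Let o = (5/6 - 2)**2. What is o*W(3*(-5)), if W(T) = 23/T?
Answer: -1127/540 ≈ -2.0870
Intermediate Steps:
o = 49/36 (o = (5*(1/6) - 2)**2 = (5/6 - 2)**2 = (-7/6)**2 = 49/36 ≈ 1.3611)
o*W(3*(-5)) = 49*(23/((3*(-5))))/36 = 49*(23/(-15))/36 = 49*(23*(-1/15))/36 = (49/36)*(-23/15) = -1127/540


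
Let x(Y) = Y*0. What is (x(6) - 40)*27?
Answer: -1080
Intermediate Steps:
x(Y) = 0
(x(6) - 40)*27 = (0 - 40)*27 = -40*27 = -1080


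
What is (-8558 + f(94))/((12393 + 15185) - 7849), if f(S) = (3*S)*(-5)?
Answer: -9968/19729 ≈ -0.50525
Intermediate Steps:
f(S) = -15*S
(-8558 + f(94))/((12393 + 15185) - 7849) = (-8558 - 15*94)/((12393 + 15185) - 7849) = (-8558 - 1410)/(27578 - 7849) = -9968/19729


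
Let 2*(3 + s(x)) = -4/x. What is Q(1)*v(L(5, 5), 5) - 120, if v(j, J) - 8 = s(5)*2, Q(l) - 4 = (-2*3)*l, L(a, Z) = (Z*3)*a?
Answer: -612/5 ≈ -122.40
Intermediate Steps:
L(a, Z) = 3*Z*a (L(a, Z) = (3*Z)*a = 3*Z*a)
s(x) = -3 - 2/x (s(x) = -3 + (-4/x)/2 = -3 - 2/x)
Q(l) = 4 - 6*l (Q(l) = 4 + (-2*3)*l = 4 - 6*l)
v(j, J) = 6/5 (v(j, J) = 8 + (-3 - 2/5)*2 = 8 + (-3 - 2*⅕)*2 = 8 + (-3 - ⅖)*2 = 8 - 17/5*2 = 8 - 34/5 = 6/5)
Q(1)*v(L(5, 5), 5) - 120 = (4 - 6*1)*(6/5) - 120 = (4 - 6)*(6/5) - 120 = -2*6/5 - 120 = -12/5 - 120 = -612/5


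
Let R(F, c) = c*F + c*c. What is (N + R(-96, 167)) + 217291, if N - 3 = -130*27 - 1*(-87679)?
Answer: 313320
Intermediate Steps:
N = 84172 (N = 3 + (-130*27 - 1*(-87679)) = 3 + (-3510 + 87679) = 3 + 84169 = 84172)
R(F, c) = c² + F*c (R(F, c) = F*c + c² = c² + F*c)
(N + R(-96, 167)) + 217291 = (84172 + 167*(-96 + 167)) + 217291 = (84172 + 167*71) + 217291 = (84172 + 11857) + 217291 = 96029 + 217291 = 313320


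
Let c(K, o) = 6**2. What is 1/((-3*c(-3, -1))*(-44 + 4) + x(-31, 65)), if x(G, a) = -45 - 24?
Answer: 1/4251 ≈ 0.00023524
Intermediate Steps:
c(K, o) = 36
x(G, a) = -69
1/((-3*c(-3, -1))*(-44 + 4) + x(-31, 65)) = 1/((-3*36)*(-44 + 4) - 69) = 1/(-108*(-40) - 69) = 1/(4320 - 69) = 1/4251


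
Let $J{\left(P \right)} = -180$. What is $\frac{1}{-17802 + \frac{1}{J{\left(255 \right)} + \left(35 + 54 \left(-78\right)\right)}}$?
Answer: $- \frac{4357}{77563315} \approx -5.6173 \cdot 10^{-5}$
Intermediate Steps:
$\frac{1}{-17802 + \frac{1}{J{\left(255 \right)} + \left(35 + 54 \left(-78\right)\right)}} = \frac{1}{-17802 + \frac{1}{-180 + \left(35 + 54 \left(-78\right)\right)}} = \frac{1}{-17802 + \frac{1}{-180 + \left(35 - 4212\right)}} = \frac{1}{-17802 + \frac{1}{-180 - 4177}} = \frac{1}{-17802 + \frac{1}{-4357}} = \frac{1}{-17802 - \frac{1}{4357}} = \frac{1}{- \frac{77563315}{4357}} = - \frac{4357}{77563315}$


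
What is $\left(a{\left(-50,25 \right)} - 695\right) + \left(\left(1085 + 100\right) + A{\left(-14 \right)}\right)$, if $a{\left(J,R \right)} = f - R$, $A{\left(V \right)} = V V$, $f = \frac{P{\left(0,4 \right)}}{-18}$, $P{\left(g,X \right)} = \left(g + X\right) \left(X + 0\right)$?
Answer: $\frac{5941}{9} \approx 660.11$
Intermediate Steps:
$P{\left(g,X \right)} = X \left(X + g\right)$ ($P{\left(g,X \right)} = \left(X + g\right) X = X \left(X + g\right)$)
$f = - \frac{8}{9}$ ($f = \frac{4 \left(4 + 0\right)}{-18} = 4 \cdot 4 \left(- \frac{1}{18}\right) = 16 \left(- \frac{1}{18}\right) = - \frac{8}{9} \approx -0.88889$)
$A{\left(V \right)} = V^{2}$
$a{\left(J,R \right)} = - \frac{8}{9} - R$
$\left(a{\left(-50,25 \right)} - 695\right) + \left(\left(1085 + 100\right) + A{\left(-14 \right)}\right) = \left(\left(- \frac{8}{9} - 25\right) - 695\right) + \left(\left(1085 + 100\right) + \left(-14\right)^{2}\right) = \left(\left(- \frac{8}{9} - 25\right) - 695\right) + \left(1185 + 196\right) = \left(- \frac{233}{9} - 695\right) + 1381 = - \frac{6488}{9} + 1381 = \frac{5941}{9}$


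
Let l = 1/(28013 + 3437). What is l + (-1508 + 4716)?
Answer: 100891601/31450 ≈ 3208.0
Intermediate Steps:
l = 1/31450 ≈ 3.1797e-5
l + (-1508 + 4716) = 1/31450 + (-1508 + 4716) = 1/31450 + 3208 = 100891601/31450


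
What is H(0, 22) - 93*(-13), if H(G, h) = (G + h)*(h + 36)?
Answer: 2485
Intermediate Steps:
H(G, h) = (36 + h)*(G + h) (H(G, h) = (G + h)*(36 + h) = (36 + h)*(G + h))
H(0, 22) - 93*(-13) = (22² + 36*0 + 36*22 + 0*22) - 93*(-13) = (484 + 0 + 792 + 0) + 1209 = 1276 + 1209 = 2485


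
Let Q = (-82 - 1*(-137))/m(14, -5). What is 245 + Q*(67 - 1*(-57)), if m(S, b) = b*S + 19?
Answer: 5675/51 ≈ 111.27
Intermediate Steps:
m(S, b) = 19 + S*b (m(S, b) = S*b + 19 = 19 + S*b)
Q = -55/51 (Q = (-82 - 1*(-137))/(19 + 14*(-5)) = (-82 + 137)/(19 - 70) = 55/(-51) = 55*(-1/51) = -55/51 ≈ -1.0784)
245 + Q*(67 - 1*(-57)) = 245 - 55*(67 - 1*(-57))/51 = 245 - 55*(67 + 57)/51 = 245 - 55/51*124 = 245 - 6820/51 = 5675/51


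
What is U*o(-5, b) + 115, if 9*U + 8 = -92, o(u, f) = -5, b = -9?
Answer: 1535/9 ≈ 170.56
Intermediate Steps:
U = -100/9 (U = -8/9 + (⅑)*(-92) = -8/9 - 92/9 = -100/9 ≈ -11.111)
U*o(-5, b) + 115 = -100/9*(-5) + 115 = 500/9 + 115 = 1535/9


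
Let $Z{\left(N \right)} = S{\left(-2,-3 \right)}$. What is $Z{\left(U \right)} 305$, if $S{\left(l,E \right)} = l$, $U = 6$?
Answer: $-610$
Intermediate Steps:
$Z{\left(N \right)} = -2$
$Z{\left(U \right)} 305 = \left(-2\right) 305 = -610$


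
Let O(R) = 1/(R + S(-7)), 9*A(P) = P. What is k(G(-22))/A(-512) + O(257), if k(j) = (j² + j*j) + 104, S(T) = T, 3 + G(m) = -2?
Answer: -86497/32000 ≈ -2.7030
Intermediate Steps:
G(m) = -5 (G(m) = -3 - 2 = -5)
A(P) = P/9
k(j) = 104 + 2*j² (k(j) = (j² + j²) + 104 = 2*j² + 104 = 104 + 2*j²)
O(R) = 1/(-7 + R) (O(R) = 1/(R - 7) = 1/(-7 + R))
k(G(-22))/A(-512) + O(257) = (104 + 2*(-5)²)/(((⅑)*(-512))) + 1/(-7 + 257) = (104 + 2*25)/(-512/9) + 1/250 = (104 + 50)*(-9/512) + 1/250 = 154*(-9/512) + 1/250 = -693/256 + 1/250 = -86497/32000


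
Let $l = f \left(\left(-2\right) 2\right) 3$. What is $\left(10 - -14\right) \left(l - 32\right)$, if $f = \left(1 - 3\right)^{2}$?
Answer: $-1920$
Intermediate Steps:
$f = 4$ ($f = \left(-2\right)^{2} = 4$)
$l = -48$ ($l = 4 \left(\left(-2\right) 2\right) 3 = 4 \left(-4\right) 3 = \left(-16\right) 3 = -48$)
$\left(10 - -14\right) \left(l - 32\right) = \left(10 - -14\right) \left(-48 - 32\right) = \left(10 + 14\right) \left(-80\right) = 24 \left(-80\right) = -1920$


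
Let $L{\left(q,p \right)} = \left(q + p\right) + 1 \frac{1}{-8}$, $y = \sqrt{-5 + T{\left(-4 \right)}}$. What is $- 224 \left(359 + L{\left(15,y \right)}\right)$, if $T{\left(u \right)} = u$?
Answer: $-83748 - 672 i \approx -83748.0 - 672.0 i$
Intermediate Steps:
$y = 3 i$ ($y = \sqrt{-5 - 4} = \sqrt{-9} = 3 i \approx 3.0 i$)
$L{\left(q,p \right)} = - \frac{1}{8} + p + q$ ($L{\left(q,p \right)} = \left(p + q\right) + 1 \left(- \frac{1}{8}\right) = \left(p + q\right) - \frac{1}{8} = - \frac{1}{8} + p + q$)
$- 224 \left(359 + L{\left(15,y \right)}\right) = - 224 \left(359 + \left(- \frac{1}{8} + 3 i + 15\right)\right) = - 224 \left(359 + \left(\frac{119}{8} + 3 i\right)\right) = - 224 \left(\frac{2991}{8} + 3 i\right) = -83748 - 672 i$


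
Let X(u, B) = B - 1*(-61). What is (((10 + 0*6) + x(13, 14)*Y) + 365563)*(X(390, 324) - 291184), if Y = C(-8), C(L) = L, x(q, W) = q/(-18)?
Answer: -106309942999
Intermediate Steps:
x(q, W) = -q/18 (x(q, W) = q*(-1/18) = -q/18)
X(u, B) = 61 + B (X(u, B) = B + 61 = 61 + B)
Y = -8
(((10 + 0*6) + x(13, 14)*Y) + 365563)*(X(390, 324) - 291184) = (((10 + 0*6) - 1/18*13*(-8)) + 365563)*((61 + 324) - 291184) = (((10 + 0) - 13/18*(-8)) + 365563)*(385 - 291184) = ((10 + 52/9) + 365563)*(-290799) = (142/9 + 365563)*(-290799) = (3290209/9)*(-290799) = -106309942999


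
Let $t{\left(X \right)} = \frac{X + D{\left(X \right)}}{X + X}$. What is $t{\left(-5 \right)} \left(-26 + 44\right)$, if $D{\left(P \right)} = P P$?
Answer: $-36$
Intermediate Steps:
$D{\left(P \right)} = P^{2}$
$t{\left(X \right)} = \frac{X + X^{2}}{2 X}$ ($t{\left(X \right)} = \frac{X + X^{2}}{X + X} = \frac{X + X^{2}}{2 X}$)
$t{\left(-5 \right)} \left(-26 + 44\right) = \left(\frac{1}{2} + \frac{1}{2} \left(-5\right)\right) \left(-26 + 44\right) = \left(\frac{1}{2} - \frac{5}{2}\right) 18 = \left(-2\right) 18 = -36$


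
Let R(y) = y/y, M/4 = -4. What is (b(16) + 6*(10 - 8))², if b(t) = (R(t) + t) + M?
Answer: 169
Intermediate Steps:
M = -16 (M = 4*(-4) = -16)
R(y) = 1
b(t) = -15 + t (b(t) = (1 + t) - 16 = -15 + t)
(b(16) + 6*(10 - 8))² = ((-15 + 16) + 6*(10 - 8))² = (1 + 6*2)² = (1 + 12)² = 13² = 169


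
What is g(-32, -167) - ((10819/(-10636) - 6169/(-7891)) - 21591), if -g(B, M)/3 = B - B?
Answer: 1812123802761/83928676 ≈ 21591.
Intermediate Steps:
g(B, M) = 0 (g(B, M) = -3*(B - B) = -3*0 = 0)
g(-32, -167) - ((10819/(-10636) - 6169/(-7891)) - 21591) = 0 - ((10819/(-10636) - 6169/(-7891)) - 21591) = 0 - ((10819*(-1/10636) - 6169*(-1/7891)) - 21591) = 0 - ((-10819/10636 + 6169/7891) - 21591) = 0 - (-19759245/83928676 - 21591) = 0 - 1*(-1812123802761/83928676) = 0 + 1812123802761/83928676 = 1812123802761/83928676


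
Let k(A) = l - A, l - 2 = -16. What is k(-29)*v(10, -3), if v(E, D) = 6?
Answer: 90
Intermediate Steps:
l = -14 (l = 2 - 16 = -14)
k(A) = -14 - A
k(-29)*v(10, -3) = (-14 - 1*(-29))*6 = (-14 + 29)*6 = 15*6 = 90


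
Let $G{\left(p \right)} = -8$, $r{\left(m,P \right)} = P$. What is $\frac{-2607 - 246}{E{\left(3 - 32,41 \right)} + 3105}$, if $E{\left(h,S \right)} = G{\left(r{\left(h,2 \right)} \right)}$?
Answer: $- \frac{2853}{3097} \approx -0.92121$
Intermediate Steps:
$E{\left(h,S \right)} = -8$
$\frac{-2607 - 246}{E{\left(3 - 32,41 \right)} + 3105} = \frac{-2607 - 246}{-8 + 3105} = \frac{-2607 - 246}{3097} = \left(-2853\right) \frac{1}{3097} = - \frac{2853}{3097}$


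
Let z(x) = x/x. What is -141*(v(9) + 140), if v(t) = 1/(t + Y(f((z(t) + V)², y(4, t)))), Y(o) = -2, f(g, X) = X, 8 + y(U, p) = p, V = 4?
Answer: -138321/7 ≈ -19760.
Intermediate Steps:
z(x) = 1
y(U, p) = -8 + p
v(t) = 1/(-2 + t) (v(t) = 1/(t - 2) = 1/(-2 + t))
-141*(v(9) + 140) = -141*(1/(-2 + 9) + 140) = -141*(1/7 + 140) = -141*(⅐ + 140) = -141*981/7 = -138321/7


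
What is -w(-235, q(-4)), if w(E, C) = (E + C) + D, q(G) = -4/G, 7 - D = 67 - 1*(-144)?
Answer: 438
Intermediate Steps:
D = -204 (D = 7 - (67 - 1*(-144)) = 7 - (67 + 144) = 7 - 1*211 = 7 - 211 = -204)
w(E, C) = -204 + C + E (w(E, C) = (E + C) - 204 = (C + E) - 204 = -204 + C + E)
-w(-235, q(-4)) = -(-204 - 4/(-4) - 235) = -(-204 - 4*(-¼) - 235) = -(-204 + 1 - 235) = -1*(-438) = 438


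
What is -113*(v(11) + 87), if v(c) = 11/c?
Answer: -9944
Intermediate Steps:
-113*(v(11) + 87) = -113*(11/11 + 87) = -113*(11*(1/11) + 87) = -113*(1 + 87) = -113*88 = -9944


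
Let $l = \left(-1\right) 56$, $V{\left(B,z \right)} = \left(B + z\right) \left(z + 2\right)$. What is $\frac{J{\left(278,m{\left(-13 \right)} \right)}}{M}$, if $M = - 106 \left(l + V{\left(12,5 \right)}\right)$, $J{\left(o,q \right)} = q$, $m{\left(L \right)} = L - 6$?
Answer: $\frac{19}{6678} \approx 0.0028452$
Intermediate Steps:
$m{\left(L \right)} = -6 + L$
$V{\left(B,z \right)} = \left(2 + z\right) \left(B + z\right)$ ($V{\left(B,z \right)} = \left(B + z\right) \left(2 + z\right) = \left(2 + z\right) \left(B + z\right)$)
$l = -56$
$M = -6678$ ($M = - 106 \left(-56 + \left(5^{2} + 2 \cdot 12 + 2 \cdot 5 + 12 \cdot 5\right)\right) = - 106 \left(-56 + \left(25 + 24 + 10 + 60\right)\right) = - 106 \left(-56 + 119\right) = \left(-106\right) 63 = -6678$)
$\frac{J{\left(278,m{\left(-13 \right)} \right)}}{M} = \frac{-6 - 13}{-6678} = \left(-19\right) \left(- \frac{1}{6678}\right) = \frac{19}{6678}$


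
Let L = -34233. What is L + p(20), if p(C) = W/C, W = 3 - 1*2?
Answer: -684659/20 ≈ -34233.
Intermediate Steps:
W = 1 (W = 3 - 2 = 1)
p(C) = 1/C
L + p(20) = -34233 + 1/20 = -684659/20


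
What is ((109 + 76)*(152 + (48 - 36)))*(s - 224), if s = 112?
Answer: -3398080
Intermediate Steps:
((109 + 76)*(152 + (48 - 36)))*(s - 224) = ((109 + 76)*(152 + (48 - 36)))*(112 - 224) = (185*(152 + 12))*(-112) = (185*164)*(-112) = 30340*(-112) = -3398080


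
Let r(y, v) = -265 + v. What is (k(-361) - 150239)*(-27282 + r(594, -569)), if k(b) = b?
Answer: 4234269600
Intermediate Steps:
(k(-361) - 150239)*(-27282 + r(594, -569)) = (-361 - 150239)*(-27282 + (-265 - 569)) = -150600*(-27282 - 834) = -150600*(-28116) = 4234269600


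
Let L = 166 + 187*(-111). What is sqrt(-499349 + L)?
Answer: 2*I*sqrt(129985) ≈ 721.07*I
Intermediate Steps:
L = -20591 (L = 166 - 20757 = -20591)
sqrt(-499349 + L) = sqrt(-499349 - 20591) = sqrt(-519940) = 2*I*sqrt(129985)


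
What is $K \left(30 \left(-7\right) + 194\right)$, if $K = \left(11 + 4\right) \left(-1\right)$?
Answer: $240$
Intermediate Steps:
$K = -15$ ($K = 15 \left(-1\right) = -15$)
$K \left(30 \left(-7\right) + 194\right) = - 15 \left(30 \left(-7\right) + 194\right) = - 15 \left(-210 + 194\right) = \left(-15\right) \left(-16\right) = 240$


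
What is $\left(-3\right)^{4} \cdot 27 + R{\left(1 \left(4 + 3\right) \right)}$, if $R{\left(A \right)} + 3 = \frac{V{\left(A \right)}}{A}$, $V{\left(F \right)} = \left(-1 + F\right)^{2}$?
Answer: $\frac{15324}{7} \approx 2189.1$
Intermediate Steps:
$R{\left(A \right)} = -3 + \frac{\left(-1 + A\right)^{2}}{A}$
$\left(-3\right)^{4} \cdot 27 + R{\left(1 \left(4 + 3\right) \right)} = \left(-3\right)^{4} \cdot 27 - \left(3 - \frac{\left(-1 + 1 \left(4 + 3\right)\right)^{2}}{1 \left(4 + 3\right)}\right) = 81 \cdot 27 - \left(3 - \frac{\left(-1 + 1 \cdot 7\right)^{2}}{1 \cdot 7}\right) = 2187 - \left(3 - \frac{\left(-1 + 7\right)^{2}}{7}\right) = 2187 - \left(3 - \frac{6^{2}}{7}\right) = 2187 + \left(-3 + \frac{1}{7} \cdot 36\right) = 2187 + \left(-3 + \frac{36}{7}\right) = 2187 + \frac{15}{7} = \frac{15324}{7}$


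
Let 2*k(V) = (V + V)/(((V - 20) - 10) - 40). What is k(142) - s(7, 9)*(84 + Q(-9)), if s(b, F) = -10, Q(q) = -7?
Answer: 27791/36 ≈ 771.97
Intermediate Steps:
k(V) = V/(-70 + V) (k(V) = ((V + V)/(((V - 20) - 10) - 40))/2 = ((2*V)/(((-20 + V) - 10) - 40))/2 = ((2*V)/((-30 + V) - 40))/2 = ((2*V)/(-70 + V))/2 = (2*V/(-70 + V))/2 = V/(-70 + V))
k(142) - s(7, 9)*(84 + Q(-9)) = 142/(-70 + 142) - (-10)*(84 - 7) = 142/72 - (-10)*77 = 142*(1/72) - 1*(-770) = 71/36 + 770 = 27791/36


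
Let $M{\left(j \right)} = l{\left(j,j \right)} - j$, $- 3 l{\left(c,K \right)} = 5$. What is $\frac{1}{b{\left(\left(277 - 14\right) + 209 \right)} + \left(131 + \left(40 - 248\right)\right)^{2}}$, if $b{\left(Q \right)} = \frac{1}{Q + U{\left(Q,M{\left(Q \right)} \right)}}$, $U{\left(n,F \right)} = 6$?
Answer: $\frac{478}{2834063} \approx 0.00016866$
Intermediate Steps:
$l{\left(c,K \right)} = - \frac{5}{3}$ ($l{\left(c,K \right)} = \left(- \frac{1}{3}\right) 5 = - \frac{5}{3}$)
$M{\left(j \right)} = - \frac{5}{3} - j$
$b{\left(Q \right)} = \frac{1}{6 + Q}$ ($b{\left(Q \right)} = \frac{1}{Q + 6} = \frac{1}{6 + Q}$)
$\frac{1}{b{\left(\left(277 - 14\right) + 209 \right)} + \left(131 + \left(40 - 248\right)\right)^{2}} = \frac{1}{\frac{1}{6 + \left(\left(277 - 14\right) + 209\right)} + \left(131 + \left(40 - 248\right)\right)^{2}} = \frac{1}{\frac{1}{6 + \left(263 + 209\right)} + \left(131 + \left(40 - 248\right)\right)^{2}} = \frac{1}{\frac{1}{6 + 472} + \left(131 - 208\right)^{2}} = \frac{1}{\frac{1}{478} + \left(-77\right)^{2}} = \frac{1}{\frac{1}{478} + 5929} = \frac{1}{\frac{2834063}{478}} = \frac{478}{2834063}$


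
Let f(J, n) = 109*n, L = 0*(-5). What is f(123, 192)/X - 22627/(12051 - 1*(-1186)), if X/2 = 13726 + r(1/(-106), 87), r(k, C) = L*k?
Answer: -86033117/90845531 ≈ -0.94703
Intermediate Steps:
L = 0
r(k, C) = 0 (r(k, C) = 0*k = 0)
X = 27452 (X = 2*(13726 + 0) = 2*13726 = 27452)
f(123, 192)/X - 22627/(12051 - 1*(-1186)) = (109*192)/27452 - 22627/(12051 - 1*(-1186)) = 20928*(1/27452) - 22627/(12051 + 1186) = 5232/6863 - 22627/13237 = -86033117/90845531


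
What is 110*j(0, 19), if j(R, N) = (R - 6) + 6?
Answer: 0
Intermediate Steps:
j(R, N) = R (j(R, N) = (-6 + R) + 6 = R)
110*j(0, 19) = 110*0 = 0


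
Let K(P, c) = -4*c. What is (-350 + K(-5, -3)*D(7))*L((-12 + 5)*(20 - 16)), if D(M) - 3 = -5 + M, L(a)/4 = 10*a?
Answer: 324800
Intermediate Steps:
L(a) = 40*a (L(a) = 4*(10*a) = 40*a)
D(M) = -2 + M (D(M) = 3 + (-5 + M) = -2 + M)
(-350 + K(-5, -3)*D(7))*L((-12 + 5)*(20 - 16)) = (-350 + (-4*(-3))*(-2 + 7))*(40*((-12 + 5)*(20 - 16))) = (-350 + 12*5)*(40*(-7*4)) = (-350 + 60)*(40*(-28)) = -290*(-1120) = 324800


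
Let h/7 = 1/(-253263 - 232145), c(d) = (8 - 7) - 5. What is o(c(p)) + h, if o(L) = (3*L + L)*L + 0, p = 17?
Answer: 4438015/69344 ≈ 64.000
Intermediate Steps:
c(d) = -4 (c(d) = 1 - 5 = -4)
o(L) = 4*L² (o(L) = (4*L)*L + 0 = 4*L² + 0 = 4*L²)
h = -1/69344 (h = 7/(-253263 - 232145) = 7/(-485408) = 7*(-1/485408) = -1/69344 ≈ -1.4421e-5)
o(c(p)) + h = 4*(-4)² - 1/69344 = 4*16 - 1/69344 = 64 - 1/69344 = 4438015/69344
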